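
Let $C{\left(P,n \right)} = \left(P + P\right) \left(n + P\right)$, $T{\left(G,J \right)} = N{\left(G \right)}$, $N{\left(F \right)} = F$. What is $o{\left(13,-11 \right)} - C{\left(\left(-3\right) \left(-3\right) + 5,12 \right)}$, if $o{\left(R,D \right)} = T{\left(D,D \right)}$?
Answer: $-739$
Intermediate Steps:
$T{\left(G,J \right)} = G$
$o{\left(R,D \right)} = D$
$C{\left(P,n \right)} = 2 P \left(P + n\right)$
$o{\left(13,-11 \right)} - C{\left(\left(-3\right) \left(-3\right) + 5,12 \right)} = -11 - 2 \left(\left(-3\right) \left(-3\right) + 5\right) \left(\left(\left(-3\right) \left(-3\right) + 5\right) + 12\right) = -11 - 2 \left(9 + 5\right) \left(\left(9 + 5\right) + 12\right) = -11 - 2 \cdot 14 \left(14 + 12\right) = -11 - 2 \cdot 14 \cdot 26 = -11 - 728 = -739$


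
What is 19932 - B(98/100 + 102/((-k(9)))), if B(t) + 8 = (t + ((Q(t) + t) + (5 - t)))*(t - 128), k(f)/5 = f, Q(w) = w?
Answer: 113927263/5625 ≈ 20254.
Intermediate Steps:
k(f) = 5*f
B(t) = -8 + (-128 + t)*(5 + 2*t) (B(t) = -8 + (t + ((t + t) + (5 - t)))*(t - 128) = -8 + (t + (2*t + (5 - t)))*(-128 + t) = -8 + (t + (5 + t))*(-128 + t) = -8 + (5 + 2*t)*(-128 + t) = -8 + (-128 + t)*(5 + 2*t))
19932 - B(98/100 + 102/((-k(9)))) = 19932 - (-648 - 251*(98/100 + 102/((-5*9))) + 2*(98/100 + 102/((-5*9)))²) = 19932 - (-648 - 251*(98*(1/100) + 102/((-1*45))) + 2*(98*(1/100) + 102/((-1*45)))²) = 19932 - (-648 - 251*(49/50 + 102/(-45)) + 2*(49/50 + 102/(-45))²) = 19932 - (-648 - 251*(49/50 + 102*(-1/45)) + 2*(49/50 + 102*(-1/45))²) = 19932 - (-648 - 251*(49/50 - 34/15) + 2*(49/50 - 34/15)²) = 19932 - (-648 - 251*(-193/150) + 2*(-193/150)²) = 19932 - (-648 + 48443/150 + 2*(37249/22500)) = 19932 - (-648 + 48443/150 + 37249/11250) = 19932 - 1*(-1809763/5625) = 19932 + 1809763/5625 = 113927263/5625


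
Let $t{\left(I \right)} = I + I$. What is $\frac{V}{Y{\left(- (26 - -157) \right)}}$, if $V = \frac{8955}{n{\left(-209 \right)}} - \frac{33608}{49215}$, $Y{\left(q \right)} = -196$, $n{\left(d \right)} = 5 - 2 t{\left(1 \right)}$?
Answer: $- \frac{440686717}{9646140} \approx -45.685$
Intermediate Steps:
$t{\left(I \right)} = 2 I$
$n{\left(d \right)} = 1$ ($n{\left(d \right)} = 5 - 2 \cdot 2 \cdot 1 = 5 - 4 = 1$)
$V = \frac{440686717}{49215}$ ($V = \frac{8955}{1} - \frac{33608}{49215} = 8955 \cdot 1 - \frac{33608}{49215} = 8955 - \frac{33608}{49215} = \frac{440686717}{49215} \approx 8954.3$)
$\frac{V}{Y{\left(- (26 - -157) \right)}} = \frac{440686717}{49215 \left(-196\right)} = \frac{440686717}{49215} \left(- \frac{1}{196}\right) = - \frac{440686717}{9646140}$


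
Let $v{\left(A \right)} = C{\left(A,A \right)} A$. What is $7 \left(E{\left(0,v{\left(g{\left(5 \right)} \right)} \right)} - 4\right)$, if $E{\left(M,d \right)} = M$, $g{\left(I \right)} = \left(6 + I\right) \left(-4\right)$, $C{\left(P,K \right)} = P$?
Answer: $-28$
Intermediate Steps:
$g{\left(I \right)} = -24 - 4 I$
$v{\left(A \right)} = A^{2}$ ($v{\left(A \right)} = A A = A^{2}$)
$7 \left(E{\left(0,v{\left(g{\left(5 \right)} \right)} \right)} - 4\right) = 7 \left(0 - 4\right) = 7 \left(-4\right) = -28$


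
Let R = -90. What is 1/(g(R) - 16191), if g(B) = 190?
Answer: -1/16001 ≈ -6.2496e-5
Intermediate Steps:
1/(g(R) - 16191) = 1/(190 - 16191) = 1/(-16001) = -1/16001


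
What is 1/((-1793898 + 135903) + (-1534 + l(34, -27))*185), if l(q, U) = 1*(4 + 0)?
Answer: -1/1941045 ≈ -5.1519e-7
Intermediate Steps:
l(q, U) = 4 (l(q, U) = 1*4 = 4)
1/((-1793898 + 135903) + (-1534 + l(34, -27))*185) = 1/((-1793898 + 135903) + (-1534 + 4)*185) = 1/(-1657995 - 1530*185) = 1/(-1657995 - 283050) = 1/(-1941045) = -1/1941045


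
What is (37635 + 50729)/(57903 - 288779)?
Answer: -22091/57719 ≈ -0.38273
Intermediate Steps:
(37635 + 50729)/(57903 - 288779) = 88364/(-230876) = 88364*(-1/230876) = -22091/57719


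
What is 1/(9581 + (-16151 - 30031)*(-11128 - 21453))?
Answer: 1/1504665323 ≈ 6.6460e-10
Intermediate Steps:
1/(9581 + (-16151 - 30031)*(-11128 - 21453)) = 1/(9581 - 46182*(-32581)) = 1/(9581 + 1504655742) = 1/1504665323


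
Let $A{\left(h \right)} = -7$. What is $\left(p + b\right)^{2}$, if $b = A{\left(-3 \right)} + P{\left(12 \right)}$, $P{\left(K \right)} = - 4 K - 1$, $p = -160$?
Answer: $46656$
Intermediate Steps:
$P{\left(K \right)} = -1 - 4 K$
$b = -56$ ($b = -7 - 49 = -56$)
$\left(p + b\right)^{2} = \left(-160 - 56\right)^{2} = \left(-216\right)^{2} = 46656$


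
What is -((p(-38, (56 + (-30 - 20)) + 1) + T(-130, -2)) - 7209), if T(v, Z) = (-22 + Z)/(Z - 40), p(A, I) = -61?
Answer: 50886/7 ≈ 7269.4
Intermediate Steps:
T(v, Z) = (-22 + Z)/(-40 + Z)
-((p(-38, (56 + (-30 - 20)) + 1) + T(-130, -2)) - 7209) = -((-61 + (-22 - 2)/(-40 - 2)) - 7209) = -((-61 - 24/(-42)) - 7209) = -((-61 - 1/42*(-24)) - 7209) = -((-61 + 4/7) - 7209) = -(-423/7 - 7209) = -1*(-50886/7) = 50886/7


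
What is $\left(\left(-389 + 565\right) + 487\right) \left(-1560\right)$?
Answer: $-1034280$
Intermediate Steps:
$\left(\left(-389 + 565\right) + 487\right) \left(-1560\right) = \left(176 + 487\right) \left(-1560\right) = 663 \left(-1560\right) = -1034280$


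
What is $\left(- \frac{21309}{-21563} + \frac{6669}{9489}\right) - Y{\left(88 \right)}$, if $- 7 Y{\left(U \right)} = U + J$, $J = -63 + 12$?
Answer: $\frac{3330883865}{477426383} \approx 6.9767$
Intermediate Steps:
$J = -51$
$Y{\left(U \right)} = \frac{51}{7} - \frac{U}{7}$ ($Y{\left(U \right)} = - \frac{U - 51}{7} = - \frac{-51 + U}{7} = \frac{51}{7} - \frac{U}{7}$)
$\left(- \frac{21309}{-21563} + \frac{6669}{9489}\right) - Y{\left(88 \right)} = \left(- \frac{21309}{-21563} + \frac{6669}{9489}\right) - \left(\frac{51}{7} - \frac{88}{7}\right) = \left(\left(-21309\right) \left(- \frac{1}{21563}\right) + 6669 \cdot \frac{1}{9489}\right) - \left(\frac{51}{7} - \frac{88}{7}\right) = \left(\frac{21309}{21563} + \frac{2223}{3163}\right) - - \frac{37}{7} = \frac{115334916}{68203769} + \frac{37}{7} = \frac{3330883865}{477426383}$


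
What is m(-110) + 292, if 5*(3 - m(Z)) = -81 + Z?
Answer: 1666/5 ≈ 333.20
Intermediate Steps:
m(Z) = 96/5 - Z/5 (m(Z) = 3 - (-81 + Z)/5 = 3 + (81/5 - Z/5) = 96/5 - Z/5)
m(-110) + 292 = (96/5 - ⅕*(-110)) + 292 = (96/5 + 22) + 292 = 206/5 + 292 = 1666/5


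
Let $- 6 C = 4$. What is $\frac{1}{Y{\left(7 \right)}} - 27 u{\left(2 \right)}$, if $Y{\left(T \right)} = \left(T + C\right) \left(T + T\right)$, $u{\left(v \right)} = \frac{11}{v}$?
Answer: $- \frac{19749}{133} \approx -148.49$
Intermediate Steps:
$C = - \frac{2}{3}$ ($C = \left(- \frac{1}{6}\right) 4 = - \frac{2}{3} \approx -0.66667$)
$Y{\left(T \right)} = 2 T \left(- \frac{2}{3} + T\right)$ ($Y{\left(T \right)} = \left(T - \frac{2}{3}\right) \left(T + T\right) = \left(- \frac{2}{3} + T\right) 2 T = 2 T \left(- \frac{2}{3} + T\right)$)
$\frac{1}{Y{\left(7 \right)}} - 27 u{\left(2 \right)} = \frac{1}{\frac{2}{3} \cdot 7 \left(-2 + 3 \cdot 7\right)} - 27 \cdot \frac{11}{2} = \frac{1}{\frac{2}{3} \cdot 7 \left(-2 + 21\right)} - 27 \cdot 11 \cdot \frac{1}{2} = \frac{1}{\frac{2}{3} \cdot 7 \cdot 19} - \frac{297}{2} = \frac{1}{\frac{266}{3}} - \frac{297}{2} = \frac{3}{266} - \frac{297}{2} = - \frac{19749}{133}$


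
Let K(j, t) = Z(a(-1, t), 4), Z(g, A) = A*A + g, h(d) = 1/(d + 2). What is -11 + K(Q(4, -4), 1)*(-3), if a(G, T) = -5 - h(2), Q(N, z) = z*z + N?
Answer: -173/4 ≈ -43.250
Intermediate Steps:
h(d) = 1/(2 + d)
Q(N, z) = N + z**2 (Q(N, z) = z**2 + N = N + z**2)
a(G, T) = -21/4 (a(G, T) = -5 - 1/(2 + 2) = -5 - 1/4 = -21/4)
Z(g, A) = g + A**2 (Z(g, A) = A**2 + g = g + A**2)
K(j, t) = 43/4 (K(j, t) = -21/4 + 4**2 = -21/4 + 16 = 43/4)
-11 + K(Q(4, -4), 1)*(-3) = -11 + (43/4)*(-3) = -11 - 129/4 = -173/4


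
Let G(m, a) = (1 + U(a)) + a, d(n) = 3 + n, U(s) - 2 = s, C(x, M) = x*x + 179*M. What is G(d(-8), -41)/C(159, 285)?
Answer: -79/76296 ≈ -0.0010354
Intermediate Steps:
C(x, M) = x**2 + 179*M
U(s) = 2 + s
G(m, a) = 3 + 2*a (G(m, a) = (1 + (2 + a)) + a = (3 + a) + a = 3 + 2*a)
G(d(-8), -41)/C(159, 285) = (3 + 2*(-41))/(159**2 + 179*285) = (3 - 82)/(25281 + 51015) = -79/76296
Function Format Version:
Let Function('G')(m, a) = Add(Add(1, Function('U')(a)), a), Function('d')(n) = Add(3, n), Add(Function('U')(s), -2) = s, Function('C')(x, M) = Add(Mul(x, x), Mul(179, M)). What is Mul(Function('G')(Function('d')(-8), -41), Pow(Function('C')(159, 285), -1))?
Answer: Rational(-79, 76296) ≈ -0.0010354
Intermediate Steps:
Function('C')(x, M) = Add(Pow(x, 2), Mul(179, M))
Function('U')(s) = Add(2, s)
Function('G')(m, a) = Add(3, Mul(2, a)) (Function('G')(m, a) = Add(Add(1, Add(2, a)), a) = Add(Add(3, a), a) = Add(3, Mul(2, a)))
Mul(Function('G')(Function('d')(-8), -41), Pow(Function('C')(159, 285), -1)) = Mul(Add(3, Mul(2, -41)), Pow(Add(Pow(159, 2), Mul(179, 285)), -1)) = Mul(Add(3, -82), Pow(Add(25281, 51015), -1)) = Mul(-79, Pow(76296, -1)) = Mul(-79, Rational(1, 76296)) = Rational(-79, 76296)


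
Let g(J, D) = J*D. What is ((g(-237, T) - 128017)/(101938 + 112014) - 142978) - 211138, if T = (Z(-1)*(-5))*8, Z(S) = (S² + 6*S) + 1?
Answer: -75763992369/213952 ≈ -3.5412e+5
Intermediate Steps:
Z(S) = 1 + S² + 6*S
T = 160 (T = ((1 + (-1)² + 6*(-1))*(-5))*8 = ((1 + 1 - 6)*(-5))*8 = -4*(-5)*8 = 20*8 = 160)
g(J, D) = D*J
((g(-237, T) - 128017)/(101938 + 112014) - 142978) - 211138 = ((160*(-237) - 128017)/(101938 + 112014) - 142978) - 211138 = ((-37920 - 128017)/213952 - 142978) - 211138 = (-165937*1/213952 - 142978) - 211138 = (-165937/213952 - 142978) - 211138 = -30590594993/213952 - 211138 = -75763992369/213952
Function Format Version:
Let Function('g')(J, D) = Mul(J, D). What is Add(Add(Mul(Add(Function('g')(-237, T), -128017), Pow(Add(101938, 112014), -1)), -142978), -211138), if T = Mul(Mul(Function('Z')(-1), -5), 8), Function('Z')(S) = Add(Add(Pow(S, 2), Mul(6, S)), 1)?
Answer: Rational(-75763992369, 213952) ≈ -3.5412e+5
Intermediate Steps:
Function('Z')(S) = Add(1, Pow(S, 2), Mul(6, S))
T = 160 (T = Mul(Mul(Add(1, Pow(-1, 2), Mul(6, -1)), -5), 8) = Mul(Mul(Add(1, 1, -6), -5), 8) = Mul(Mul(-4, -5), 8) = Mul(20, 8) = 160)
Function('g')(J, D) = Mul(D, J)
Add(Add(Mul(Add(Function('g')(-237, T), -128017), Pow(Add(101938, 112014), -1)), -142978), -211138) = Add(Add(Mul(Add(Mul(160, -237), -128017), Pow(Add(101938, 112014), -1)), -142978), -211138) = Add(Add(Mul(Add(-37920, -128017), Pow(213952, -1)), -142978), -211138) = Add(Add(Mul(-165937, Rational(1, 213952)), -142978), -211138) = Add(Add(Rational(-165937, 213952), -142978), -211138) = Add(Rational(-30590594993, 213952), -211138) = Rational(-75763992369, 213952)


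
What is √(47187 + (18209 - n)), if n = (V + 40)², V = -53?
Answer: √65227 ≈ 255.40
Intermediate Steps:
n = 169 (n = (-53 + 40)² = (-13)² = 169)
√(47187 + (18209 - n)) = √(47187 + (18209 - 1*169)) = √(47187 + (18209 - 169)) = √(47187 + 18040) = √65227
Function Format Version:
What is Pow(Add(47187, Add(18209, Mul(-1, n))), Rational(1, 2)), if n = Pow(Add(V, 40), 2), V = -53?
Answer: Pow(65227, Rational(1, 2)) ≈ 255.40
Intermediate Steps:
n = 169 (n = Pow(Add(-53, 40), 2) = Pow(-13, 2) = 169)
Pow(Add(47187, Add(18209, Mul(-1, n))), Rational(1, 2)) = Pow(Add(47187, Add(18209, Mul(-1, 169))), Rational(1, 2)) = Pow(Add(47187, Add(18209, -169)), Rational(1, 2)) = Pow(Add(47187, 18040), Rational(1, 2)) = Pow(65227, Rational(1, 2))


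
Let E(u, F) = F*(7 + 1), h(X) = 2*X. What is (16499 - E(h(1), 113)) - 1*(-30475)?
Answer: 46070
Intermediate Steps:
E(u, F) = 8*F (E(u, F) = F*8 = 8*F)
(16499 - E(h(1), 113)) - 1*(-30475) = (16499 - 8*113) - 1*(-30475) = (16499 - 1*904) + 30475 = (16499 - 904) + 30475 = 15595 + 30475 = 46070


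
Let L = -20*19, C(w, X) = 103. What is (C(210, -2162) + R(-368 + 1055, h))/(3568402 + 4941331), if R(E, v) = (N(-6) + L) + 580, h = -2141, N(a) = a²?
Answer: 339/8509733 ≈ 3.9837e-5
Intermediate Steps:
L = -380
R(E, v) = 236 (R(E, v) = ((-6)² - 380) + 580 = (36 - 380) + 580 = -344 + 580 = 236)
(C(210, -2162) + R(-368 + 1055, h))/(3568402 + 4941331) = (103 + 236)/(3568402 + 4941331) = 339/8509733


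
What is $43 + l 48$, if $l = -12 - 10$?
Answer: $-1013$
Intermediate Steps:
$l = -22$
$43 + l 48 = 43 - 1056 = -1013$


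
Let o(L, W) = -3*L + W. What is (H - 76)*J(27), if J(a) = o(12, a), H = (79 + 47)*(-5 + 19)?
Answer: -15192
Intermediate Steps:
H = 1764 (H = 126*14 = 1764)
o(L, W) = W - 3*L
J(a) = -36 + a (J(a) = a - 3*12 = a - 36 = -36 + a)
(H - 76)*J(27) = (1764 - 76)*(-36 + 27) = 1688*(-9) = -15192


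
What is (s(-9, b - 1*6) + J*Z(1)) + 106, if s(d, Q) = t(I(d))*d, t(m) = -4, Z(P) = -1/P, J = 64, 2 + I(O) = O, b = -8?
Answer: 78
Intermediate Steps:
I(O) = -2 + O
s(d, Q) = -4*d
(s(-9, b - 1*6) + J*Z(1)) + 106 = (-4*(-9) + 64*(-1/1)) + 106 = (36 + 64*(-1*1)) + 106 = (36 + 64*(-1)) + 106 = (36 - 64) + 106 = -28 + 106 = 78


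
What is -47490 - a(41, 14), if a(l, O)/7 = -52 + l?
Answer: -47413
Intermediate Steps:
a(l, O) = -364 + 7*l (a(l, O) = 7*(-52 + l) = -364 + 7*l)
-47490 - a(41, 14) = -47490 - (-364 + 7*41) = -47490 - (-364 + 287) = -47490 - 1*(-77) = -47490 + 77 = -47413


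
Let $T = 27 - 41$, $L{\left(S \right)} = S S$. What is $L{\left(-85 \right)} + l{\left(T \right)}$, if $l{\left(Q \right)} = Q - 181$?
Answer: $7030$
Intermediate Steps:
$L{\left(S \right)} = S^{2}$
$T = -14$ ($T = 27 - 41 = -14$)
$l{\left(Q \right)} = -181 + Q$
$L{\left(-85 \right)} + l{\left(T \right)} = \left(-85\right)^{2} - 195 = 7225 - 195 = 7030$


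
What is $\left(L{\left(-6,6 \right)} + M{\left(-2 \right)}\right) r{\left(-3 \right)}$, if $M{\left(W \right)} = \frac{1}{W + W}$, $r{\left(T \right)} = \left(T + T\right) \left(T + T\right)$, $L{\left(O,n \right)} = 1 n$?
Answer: $207$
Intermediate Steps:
$L{\left(O,n \right)} = n$
$r{\left(T \right)} = 4 T^{2}$ ($r{\left(T \right)} = 2 T 2 T = 4 T^{2}$)
$M{\left(W \right)} = \frac{1}{2 W}$
$\left(L{\left(-6,6 \right)} + M{\left(-2 \right)}\right) r{\left(-3 \right)} = \left(6 + \frac{1}{2 \left(-2\right)}\right) 4 \left(-3\right)^{2} = \left(6 + \frac{1}{2} \left(- \frac{1}{2}\right)\right) 4 \cdot 9 = \left(6 - \frac{1}{4}\right) 36 = \frac{23}{4} \cdot 36 = 207$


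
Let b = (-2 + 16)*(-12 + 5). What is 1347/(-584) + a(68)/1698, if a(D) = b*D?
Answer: -3089491/495816 ≈ -6.2311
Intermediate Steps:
b = -98 (b = 14*(-7) = -98)
a(D) = -98*D
1347/(-584) + a(68)/1698 = 1347/(-584) - 98*68/1698 = 1347*(-1/584) - 6664*1/1698 = -1347/584 - 3332/849 = -3089491/495816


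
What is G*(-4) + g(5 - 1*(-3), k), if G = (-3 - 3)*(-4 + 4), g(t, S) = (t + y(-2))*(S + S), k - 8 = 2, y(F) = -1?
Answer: 140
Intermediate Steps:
k = 10 (k = 8 + 2 = 10)
g(t, S) = 2*S*(-1 + t) (g(t, S) = (t - 1)*(S + S) = (-1 + t)*(2*S) = 2*S*(-1 + t))
G = 0 (G = -6*0 = 0)
G*(-4) + g(5 - 1*(-3), k) = 0*(-4) + 2*10*(-1 + (5 - 1*(-3))) = 0 + 2*10*(-1 + (5 + 3)) = 0 + 2*10*(-1 + 8) = 0 + 2*10*7 = 0 + 140 = 140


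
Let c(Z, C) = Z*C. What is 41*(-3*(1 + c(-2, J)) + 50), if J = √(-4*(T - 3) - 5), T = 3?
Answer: 1927 + 246*I*√5 ≈ 1927.0 + 550.07*I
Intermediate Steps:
J = I*√5 (J = √(-4*(3 - 3) - 5) = √(-4*0 - 5) = √(0 - 5) = √(-5) = I*√5 ≈ 2.2361*I)
c(Z, C) = C*Z
41*(-3*(1 + c(-2, J)) + 50) = 41*(-3*(1 + (I*√5)*(-2)) + 50) = 41*(-3*(1 - 2*I*√5) + 50) = 41*((-3 + 6*I*√5) + 50) = 41*(47 + 6*I*√5) = 1927 + 246*I*√5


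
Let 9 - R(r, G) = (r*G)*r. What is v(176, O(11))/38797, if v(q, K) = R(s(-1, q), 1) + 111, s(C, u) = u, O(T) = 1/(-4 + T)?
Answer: -30856/38797 ≈ -0.79532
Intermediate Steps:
R(r, G) = 9 - G*r² (R(r, G) = 9 - r*G*r = 9 - G*r*r = 9 - G*r²)
v(q, K) = 120 - q² (v(q, K) = (9 - 1*1*q²) + 111 = (9 - q²) + 111 = 120 - q²)
v(176, O(11))/38797 = (120 - 1*176²)/38797 = (120 - 1*30976)*(1/38797) = (120 - 30976)*(1/38797) = -30856*1/38797 = -30856/38797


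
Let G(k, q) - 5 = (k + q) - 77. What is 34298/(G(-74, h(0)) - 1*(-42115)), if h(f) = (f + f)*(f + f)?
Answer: 34298/41969 ≈ 0.81722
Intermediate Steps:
h(f) = 4*f² (h(f) = (2*f)*(2*f) = 4*f²)
G(k, q) = -72 + k + q (G(k, q) = 5 + ((k + q) - 77) = 5 + (-77 + k + q) = -72 + k + q)
34298/(G(-74, h(0)) - 1*(-42115)) = 34298/((-72 - 74 + 4*0²) - 1*(-42115)) = 34298/((-72 - 74 + 4*0) + 42115) = 34298/((-72 - 74 + 0) + 42115) = 34298/(-146 + 42115) = 34298/41969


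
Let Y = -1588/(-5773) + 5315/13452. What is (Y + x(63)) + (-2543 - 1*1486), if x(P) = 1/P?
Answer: -6569480390341/1630826316 ≈ -4028.3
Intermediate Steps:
Y = 52045271/77658396 (Y = -1588*(-1/5773) + 5315*(1/13452) = 1588/5773 + 5315/13452 = 52045271/77658396 ≈ 0.67018)
(Y + x(63)) + (-2543 - 1*1486) = (52045271/77658396 + 1/63) + (-2543 - 1*1486) = (52045271/77658396 + 1/63) + (-2543 - 1486) = 1118836823/1630826316 - 4029 = -6569480390341/1630826316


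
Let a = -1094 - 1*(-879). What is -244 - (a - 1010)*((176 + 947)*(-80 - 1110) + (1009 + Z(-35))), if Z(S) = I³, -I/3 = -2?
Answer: -1635552869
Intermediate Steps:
I = 6 (I = -3*(-2) = 6)
Z(S) = 216 (Z(S) = 6³ = 216)
a = -215 (a = -1094 + 879 = -215)
-244 - (a - 1010)*((176 + 947)*(-80 - 1110) + (1009 + Z(-35))) = -244 - (-215 - 1010)*((176 + 947)*(-80 - 1110) + (1009 + 216)) = -244 - (-1225)*(1123*(-1190) + 1225) = -244 - (-1225)*(-1336370 + 1225) = -244 - (-1225)*(-1335145) = -244 - 1*1635552625 = -244 - 1635552625 = -1635552869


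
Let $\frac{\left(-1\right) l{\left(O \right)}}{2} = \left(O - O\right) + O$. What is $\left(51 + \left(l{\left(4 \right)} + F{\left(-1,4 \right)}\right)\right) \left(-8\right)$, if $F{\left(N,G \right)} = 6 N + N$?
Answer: $-288$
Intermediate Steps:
$F{\left(N,G \right)} = 7 N$
$l{\left(O \right)} = - 2 O$ ($l{\left(O \right)} = - 2 \left(\left(O - O\right) + O\right) = - 2 \left(0 + O\right) = - 2 O$)
$\left(51 + \left(l{\left(4 \right)} + F{\left(-1,4 \right)}\right)\right) \left(-8\right) = \left(51 + \left(\left(-2\right) 4 + 7 \left(-1\right)\right)\right) \left(-8\right) = \left(51 - 15\right) \left(-8\right) = 36 \left(-8\right) = -288$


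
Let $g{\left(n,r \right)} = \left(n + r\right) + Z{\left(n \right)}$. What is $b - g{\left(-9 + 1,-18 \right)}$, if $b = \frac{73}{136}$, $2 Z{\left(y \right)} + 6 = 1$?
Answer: $\frac{3949}{136} \approx 29.037$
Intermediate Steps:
$Z{\left(y \right)} = - \frac{5}{2}$ ($Z{\left(y \right)} = -3 + \frac{1}{2} \cdot 1 = -3 + \frac{1}{2} = - \frac{5}{2}$)
$g{\left(n,r \right)} = - \frac{5}{2} + n + r$ ($g{\left(n,r \right)} = \left(n + r\right) - \frac{5}{2} = - \frac{5}{2} + n + r$)
$b = \frac{73}{136}$ ($b = 73 \cdot \frac{1}{136} = \frac{73}{136} \approx 0.53677$)
$b - g{\left(-9 + 1,-18 \right)} = \frac{73}{136} - \left(- \frac{5}{2} + \left(-9 + 1\right) - 18\right) = \frac{73}{136} - \left(- \frac{5}{2} - 8 - 18\right) = \frac{73}{136} - - \frac{57}{2} = \frac{73}{136} + \frac{57}{2} = \frac{3949}{136}$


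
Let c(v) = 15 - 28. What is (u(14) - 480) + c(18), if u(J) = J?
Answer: -479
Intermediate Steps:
c(v) = -13
(u(14) - 480) + c(18) = (14 - 480) - 13 = -466 - 13 = -479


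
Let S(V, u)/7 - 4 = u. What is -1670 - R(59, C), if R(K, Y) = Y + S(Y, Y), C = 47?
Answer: -2074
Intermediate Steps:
S(V, u) = 28 + 7*u
R(K, Y) = 28 + 8*Y (R(K, Y) = Y + (28 + 7*Y) = 28 + 8*Y)
-1670 - R(59, C) = -1670 - (28 + 8*47) = -1670 - (28 + 376) = -1670 - 1*404 = -1670 - 404 = -2074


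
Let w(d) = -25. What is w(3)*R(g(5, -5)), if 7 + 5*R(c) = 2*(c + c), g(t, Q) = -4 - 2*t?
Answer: 315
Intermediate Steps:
R(c) = -7/5 + 4*c/5 (R(c) = -7/5 + (2*(c + c))/5 = -7/5 + (2*(2*c))/5 = -7/5 + (4*c)/5 = -7/5 + 4*c/5)
w(3)*R(g(5, -5)) = -25*(-7/5 + 4*(-4 - 2*5)/5) = -25*(-7/5 + 4*(-4 - 10)/5) = -25*(-7/5 + (⅘)*(-14)) = -25*(-7/5 - 56/5) = -25*(-63/5) = 315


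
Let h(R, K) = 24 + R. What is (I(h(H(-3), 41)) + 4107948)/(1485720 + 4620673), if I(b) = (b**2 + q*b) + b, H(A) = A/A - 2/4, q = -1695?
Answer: 16268181/24425572 ≈ 0.66603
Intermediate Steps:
H(A) = 1/2 (H(A) = 1 - 2*1/4 = 1 - 1/2 = 1/2)
I(b) = b**2 - 1694*b (I(b) = (b**2 - 1695*b) + b = b**2 - 1694*b)
(I(h(H(-3), 41)) + 4107948)/(1485720 + 4620673) = ((24 + 1/2)*(-1694 + (24 + 1/2)) + 4107948)/(1485720 + 4620673) = (49*(-1694 + 49/2)/2 + 4107948)/6106393 = ((49/2)*(-3339/2) + 4107948)*(1/6106393) = (-163611/4 + 4107948)*(1/6106393) = (16268181/4)*(1/6106393) = 16268181/24425572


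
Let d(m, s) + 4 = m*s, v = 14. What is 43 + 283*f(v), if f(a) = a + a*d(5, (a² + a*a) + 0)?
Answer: 7753677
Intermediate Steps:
d(m, s) = -4 + m*s
f(a) = a + a*(-4 + 10*a²) (f(a) = a + a*(-4 + 5*((a² + a*a) + 0)) = a + a*(-4 + 5*((a² + a²) + 0)) = a + a*(-4 + 5*(2*a² + 0)) = a + a*(-4 + 5*(2*a²)) = a + a*(-4 + 10*a²))
43 + 283*f(v) = 43 + 283*(14*(-3 + 10*14²)) = 43 + 283*(14*(-3 + 10*196)) = 43 + 283*(14*(-3 + 1960)) = 43 + 283*(14*1957) = 43 + 283*27398 = 43 + 7753634 = 7753677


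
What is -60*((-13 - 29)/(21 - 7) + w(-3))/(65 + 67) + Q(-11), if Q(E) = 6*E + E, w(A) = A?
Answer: -817/11 ≈ -74.273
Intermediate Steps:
Q(E) = 7*E
-60*((-13 - 29)/(21 - 7) + w(-3))/(65 + 67) + Q(-11) = -60*((-13 - 29)/(21 - 7) - 3)/(65 + 67) + 7*(-11) = -60*(-42/14 - 3)/132 - 77 = -60*(-42*1/14 - 3)/132 - 77 = -60*(-3 - 3)/132 - 77 = -(-360)/132 - 77 = -60*(-1/22) - 77 = 30/11 - 77 = -817/11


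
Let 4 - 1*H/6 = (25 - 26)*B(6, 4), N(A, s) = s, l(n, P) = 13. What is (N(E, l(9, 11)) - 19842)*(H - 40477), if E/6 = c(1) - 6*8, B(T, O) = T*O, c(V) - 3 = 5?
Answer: 799287161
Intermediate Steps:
c(V) = 8 (c(V) = 3 + 5 = 8)
B(T, O) = O*T
E = -240 (E = 6*(8 - 6*8) = 6*(8 - 48) = 6*(-40) = -240)
H = 168 (H = 24 - 6*(25 - 26)*4*6 = 24 - (-6)*24 = 24 - 6*(-24) = 24 + 144 = 168)
(N(E, l(9, 11)) - 19842)*(H - 40477) = (13 - 19842)*(168 - 40477) = -19829*(-40309) = 799287161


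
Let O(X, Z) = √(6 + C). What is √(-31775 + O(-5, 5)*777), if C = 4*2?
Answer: √(-31775 + 777*√14) ≈ 169.91*I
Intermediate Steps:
C = 8
O(X, Z) = √14 (O(X, Z) = √(6 + 8) = √14)
√(-31775 + O(-5, 5)*777) = √(-31775 + √14*777) = √(-31775 + 777*√14)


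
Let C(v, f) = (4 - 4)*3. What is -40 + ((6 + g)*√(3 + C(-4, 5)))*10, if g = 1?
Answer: -40 + 70*√3 ≈ 81.244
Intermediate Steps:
C(v, f) = 0 (C(v, f) = 0*3 = 0)
-40 + ((6 + g)*√(3 + C(-4, 5)))*10 = -40 + ((6 + 1)*√(3 + 0))*10 = -40 + (7*√3)*10 = -40 + 70*√3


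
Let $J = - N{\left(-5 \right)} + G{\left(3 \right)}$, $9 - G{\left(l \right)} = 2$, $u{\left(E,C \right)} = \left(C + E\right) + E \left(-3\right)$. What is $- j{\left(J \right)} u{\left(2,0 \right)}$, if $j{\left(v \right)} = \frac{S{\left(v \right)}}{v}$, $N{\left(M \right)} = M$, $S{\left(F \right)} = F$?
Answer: $4$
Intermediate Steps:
$u{\left(E,C \right)} = C - 2 E$ ($u{\left(E,C \right)} = \left(C + E\right) - 3 E = C - 2 E$)
$G{\left(l \right)} = 7$ ($G{\left(l \right)} = 9 - 2 = 7$)
$J = 12$ ($J = \left(-1\right) \left(-5\right) + 7 = 5 + 7 = 12$)
$j{\left(v \right)} = 1$ ($j{\left(v \right)} = \frac{v}{v} = 1$)
$- j{\left(J \right)} u{\left(2,0 \right)} = - 1 \left(0 - 4\right) = - 1 \left(-4\right) = \left(-1\right) \left(-4\right) = 4$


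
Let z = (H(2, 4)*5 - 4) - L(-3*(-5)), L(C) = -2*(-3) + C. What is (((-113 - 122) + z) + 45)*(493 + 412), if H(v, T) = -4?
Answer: -212675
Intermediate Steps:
L(C) = 6 + C
z = -45 (z = (-4*5 - 4) - (6 - 3*(-5)) = (-20 - 4) - (6 + 15) = -24 - 1*21 = -24 - 21 = -45)
(((-113 - 122) + z) + 45)*(493 + 412) = (((-113 - 122) - 45) + 45)*(493 + 412) = ((-235 - 45) + 45)*905 = (-280 + 45)*905 = -235*905 = -212675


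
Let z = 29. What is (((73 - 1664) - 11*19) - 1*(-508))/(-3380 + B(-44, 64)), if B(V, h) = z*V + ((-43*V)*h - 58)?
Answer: -646/58187 ≈ -0.011102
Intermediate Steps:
B(V, h) = -58 + 29*V - 43*V*h (B(V, h) = 29*V + ((-43*V)*h - 58) = 29*V + (-43*V*h - 58) = 29*V + (-58 - 43*V*h) = -58 + 29*V - 43*V*h)
(((73 - 1664) - 11*19) - 1*(-508))/(-3380 + B(-44, 64)) = (((73 - 1664) - 11*19) - 1*(-508))/(-3380 + (-58 + 29*(-44) - 43*(-44)*64)) = ((-1591 - 209) + 508)/(-3380 + (-58 - 1276 + 121088)) = (-1800 + 508)/(-3380 + 119754) = -1292/116374 = -1292*1/116374 = -646/58187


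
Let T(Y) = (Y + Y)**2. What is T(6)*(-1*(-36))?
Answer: 5184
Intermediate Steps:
T(Y) = 4*Y**2 (T(Y) = (2*Y)**2 = 4*Y**2)
T(6)*(-1*(-36)) = (4*6**2)*(-1*(-36)) = (4*36)*36 = 144*36 = 5184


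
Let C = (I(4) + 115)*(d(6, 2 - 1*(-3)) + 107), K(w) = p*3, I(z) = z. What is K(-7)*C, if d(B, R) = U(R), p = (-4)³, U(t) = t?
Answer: -2558976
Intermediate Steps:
p = -64
K(w) = -192 (K(w) = -64*3 = -192)
d(B, R) = R
C = 13328 (C = (4 + 115)*((2 - 1*(-3)) + 107) = 119*((2 + 3) + 107) = 119*(5 + 107) = 119*112 = 13328)
K(-7)*C = -192*13328 = -2558976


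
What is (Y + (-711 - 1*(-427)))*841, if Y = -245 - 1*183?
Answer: -598792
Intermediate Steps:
Y = -428 (Y = -245 - 183 = -428)
(Y + (-711 - 1*(-427)))*841 = (-428 + (-711 - 1*(-427)))*841 = (-428 + (-711 + 427))*841 = (-428 - 284)*841 = -712*841 = -598792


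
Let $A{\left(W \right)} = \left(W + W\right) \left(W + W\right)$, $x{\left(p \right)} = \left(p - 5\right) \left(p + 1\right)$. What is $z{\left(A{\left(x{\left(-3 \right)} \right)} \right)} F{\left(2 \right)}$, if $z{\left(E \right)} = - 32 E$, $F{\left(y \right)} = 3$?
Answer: $-98304$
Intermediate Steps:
$x{\left(p \right)} = \left(1 + p\right) \left(-5 + p\right)$ ($x{\left(p \right)} = \left(-5 + p\right) \left(1 + p\right) = \left(1 + p\right) \left(-5 + p\right)$)
$A{\left(W \right)} = 4 W^{2}$ ($A{\left(W \right)} = 2 W 2 W = 4 W^{2}$)
$z{\left(A{\left(x{\left(-3 \right)} \right)} \right)} F{\left(2 \right)} = - 32 \cdot 4 \left(-5 + \left(-3\right)^{2} - -12\right)^{2} \cdot 3 = - 32 \cdot 4 \left(-5 + 9 + 12\right)^{2} \cdot 3 = - 32 \cdot 4 \cdot 16^{2} \cdot 3 = - 32 \cdot 4 \cdot 256 \cdot 3 = \left(-32\right) 1024 \cdot 3 = \left(-32768\right) 3 = -98304$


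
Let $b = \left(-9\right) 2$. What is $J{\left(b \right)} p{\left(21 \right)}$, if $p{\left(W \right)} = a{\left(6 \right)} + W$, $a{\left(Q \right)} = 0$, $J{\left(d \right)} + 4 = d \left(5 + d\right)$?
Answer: $4830$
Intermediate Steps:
$b = -18$
$J{\left(d \right)} = -4 + d \left(5 + d\right)$
$p{\left(W \right)} = W$ ($p{\left(W \right)} = 0 + W = W$)
$J{\left(b \right)} p{\left(21 \right)} = \left(-4 + \left(-18\right)^{2} + 5 \left(-18\right)\right) 21 = \left(-4 + 324 - 90\right) 21 = 230 \cdot 21 = 4830$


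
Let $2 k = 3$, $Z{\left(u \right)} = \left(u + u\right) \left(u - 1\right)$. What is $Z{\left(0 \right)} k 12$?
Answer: $0$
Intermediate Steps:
$Z{\left(u \right)} = 2 u \left(-1 + u\right)$
$k = \frac{3}{2}$ ($k = \frac{1}{2} \cdot 3 = \frac{3}{2} \approx 1.5$)
$Z{\left(0 \right)} k 12 = 2 \cdot 0 \left(-1 + 0\right) \frac{3}{2} \cdot 12 = 2 \cdot 0 \left(-1\right) \frac{3}{2} \cdot 12 = 0 \cdot \frac{3}{2} \cdot 12 = 0 \cdot 12 = 0$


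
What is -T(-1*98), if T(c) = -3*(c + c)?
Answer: -588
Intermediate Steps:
T(c) = -6*c
-T(-1*98) = -(-6)*(-1*98) = -(-6)*(-98) = -1*588 = -588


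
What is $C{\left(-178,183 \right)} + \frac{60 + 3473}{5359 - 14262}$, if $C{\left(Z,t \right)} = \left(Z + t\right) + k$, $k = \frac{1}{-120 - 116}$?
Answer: $\frac{9662849}{2101108} \approx 4.5989$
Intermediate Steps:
$k = - \frac{1}{236}$ ($k = \frac{1}{-236} = - \frac{1}{236} \approx -0.0042373$)
$C{\left(Z,t \right)} = - \frac{1}{236} + Z + t$ ($C{\left(Z,t \right)} = \left(Z + t\right) - \frac{1}{236} = - \frac{1}{236} + Z + t$)
$C{\left(-178,183 \right)} + \frac{60 + 3473}{5359 - 14262} = \left(- \frac{1}{236} - 178 + 183\right) + \frac{60 + 3473}{5359 - 14262} = \frac{1179}{236} + \frac{3533}{-8903} = \frac{1179}{236} + 3533 \left(- \frac{1}{8903}\right) = \frac{1179}{236} - \frac{3533}{8903} = \frac{9662849}{2101108}$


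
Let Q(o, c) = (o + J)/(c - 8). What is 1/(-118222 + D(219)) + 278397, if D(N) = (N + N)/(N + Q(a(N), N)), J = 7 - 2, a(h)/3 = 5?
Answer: 1521493174104511/5465192420 ≈ 2.7840e+5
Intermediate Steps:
a(h) = 15 (a(h) = 3*5 = 15)
J = 5
Q(o, c) = (5 + o)/(-8 + c) (Q(o, c) = (o + 5)/(c - 8) = (5 + o)/(-8 + c))
D(N) = 2*N/(N + 20/(-8 + N)) (D(N) = (N + N)/(N + (5 + 15)/(-8 + N)) = (2*N)/(N + 20/(-8 + N)) = 2*N/(N + 20/(-8 + N)))
1/(-118222 + D(219)) + 278397 = 1/(-118222 + 2*219*(-8 + 219)/(20 + 219*(-8 + 219))) + 278397 = 1/(-118222 + 2*219*211/(20 + 219*211)) + 278397 = 1/(-118222 + 2*219*211/(20 + 46209)) + 278397 = 1/(-118222 + 2*219*211/46229) + 278397 = 1/(-118222 + 2*219*(1/46229)*211) + 278397 = 1/(-118222 + 92418/46229) + 278397 = 1/(-5465192420/46229) + 278397 = -46229/5465192420 + 278397 = 1521493174104511/5465192420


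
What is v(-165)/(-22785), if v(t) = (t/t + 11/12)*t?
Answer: 253/18228 ≈ 0.013880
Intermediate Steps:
v(t) = 23*t/12 (v(t) = (1 + 11*(1/12))*t = (1 + 11/12)*t = 23*t/12)
v(-165)/(-22785) = ((23/12)*(-165))/(-22785) = -1265/4*(-1/22785) = 253/18228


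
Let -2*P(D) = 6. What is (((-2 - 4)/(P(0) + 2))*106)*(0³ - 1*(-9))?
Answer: 5724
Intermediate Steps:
P(D) = -3 (P(D) = -½*6 = -3)
(((-2 - 4)/(P(0) + 2))*106)*(0³ - 1*(-9)) = (((-2 - 4)/(-3 + 2))*106)*(0³ - 1*(-9)) = (-6/(-1)*106)*(0 + 9) = (-6*(-1)*106)*9 = (6*106)*9 = 636*9 = 5724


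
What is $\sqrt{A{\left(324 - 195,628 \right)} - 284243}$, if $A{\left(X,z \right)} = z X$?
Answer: $i \sqrt{203231} \approx 450.81 i$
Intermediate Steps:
$A{\left(X,z \right)} = X z$
$\sqrt{A{\left(324 - 195,628 \right)} - 284243} = \sqrt{\left(324 - 195\right) 628 - 284243} = \sqrt{129 \cdot 628 - 284243} = \sqrt{81012 - 284243} = \sqrt{-203231} = i \sqrt{203231}$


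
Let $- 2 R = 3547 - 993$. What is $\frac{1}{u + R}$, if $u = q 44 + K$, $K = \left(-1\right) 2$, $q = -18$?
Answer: $- \frac{1}{2071} \approx -0.00048286$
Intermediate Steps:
$K = -2$
$u = -794$ ($u = \left(-18\right) 44 - 2 = -792 - 2 = -794$)
$R = -1277$ ($R = - \frac{3547 - 993}{2} = \left(- \frac{1}{2}\right) 2554 = -1277$)
$\frac{1}{u + R} = \frac{1}{-794 - 1277} = \frac{1}{-2071} = - \frac{1}{2071}$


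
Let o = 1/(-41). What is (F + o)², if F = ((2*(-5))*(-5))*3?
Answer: 37810201/1681 ≈ 22493.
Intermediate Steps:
F = 150 (F = -10*(-5)*3 = 50*3 = 150)
o = -1/41 ≈ -0.024390
(F + o)² = (150 - 1/41)² = (6149/41)² = 37810201/1681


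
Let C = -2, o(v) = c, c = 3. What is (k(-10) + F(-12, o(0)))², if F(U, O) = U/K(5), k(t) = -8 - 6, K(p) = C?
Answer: 64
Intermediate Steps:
o(v) = 3
K(p) = -2
k(t) = -14
F(U, O) = -U/2 (F(U, O) = U/(-2) = U*(-½) = -U/2)
(k(-10) + F(-12, o(0)))² = (-14 - ½*(-12))² = (-14 + 6)² = (-8)² = 64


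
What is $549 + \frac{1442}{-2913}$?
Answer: $\frac{1597795}{2913} \approx 548.5$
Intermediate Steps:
$549 + \frac{1442}{-2913} = 549 + 1442 \left(- \frac{1}{2913}\right) = 549 - \frac{1442}{2913} = \frac{1597795}{2913}$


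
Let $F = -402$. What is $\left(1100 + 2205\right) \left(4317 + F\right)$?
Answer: $12939075$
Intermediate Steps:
$\left(1100 + 2205\right) \left(4317 + F\right) = \left(1100 + 2205\right) \left(4317 - 402\right) = 3305 \cdot 3915 = 12939075$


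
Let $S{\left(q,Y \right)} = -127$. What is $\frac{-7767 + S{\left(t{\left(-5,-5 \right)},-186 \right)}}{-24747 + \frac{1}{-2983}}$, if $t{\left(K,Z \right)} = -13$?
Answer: $\frac{11773901}{36910151} \approx 0.31899$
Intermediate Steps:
$\frac{-7767 + S{\left(t{\left(-5,-5 \right)},-186 \right)}}{-24747 + \frac{1}{-2983}} = \frac{-7767 - 127}{-24747 + \frac{1}{-2983}} = - \frac{7894}{-24747 - \frac{1}{2983}} = - \frac{7894}{- \frac{73820302}{2983}} = \left(-7894\right) \left(- \frac{2983}{73820302}\right) = \frac{11773901}{36910151}$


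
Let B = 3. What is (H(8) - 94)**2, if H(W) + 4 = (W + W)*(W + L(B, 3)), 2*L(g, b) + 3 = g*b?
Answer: 6084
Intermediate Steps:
L(g, b) = -3/2 + b*g/2 (L(g, b) = -3/2 + (g*b)/2 = -3/2 + (b*g)/2 = -3/2 + b*g/2)
H(W) = -4 + 2*W*(3 + W) (H(W) = -4 + (W + W)*(W + (-3/2 + (1/2)*3*3)) = -4 + (2*W)*(W + (-3/2 + 9/2)) = -4 + (2*W)*(W + 3) = -4 + (2*W)*(3 + W) = -4 + 2*W*(3 + W))
(H(8) - 94)**2 = ((-4 + 2*8**2 + 6*8) - 94)**2 = ((-4 + 2*64 + 48) - 94)**2 = ((-4 + 128 + 48) - 94)**2 = (172 - 94)**2 = 78**2 = 6084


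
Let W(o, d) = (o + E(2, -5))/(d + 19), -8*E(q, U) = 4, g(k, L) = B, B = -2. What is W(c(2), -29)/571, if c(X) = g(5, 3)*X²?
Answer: 17/11420 ≈ 0.0014886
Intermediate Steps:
g(k, L) = -2
E(q, U) = -½ (E(q, U) = -⅛*4 = -½)
c(X) = -2*X²
W(o, d) = (-½ + o)/(19 + d) (W(o, d) = (o - ½)/(d + 19) = (-½ + o)/(19 + d))
W(c(2), -29)/571 = ((-½ - 2*2²)/(19 - 29))/571 = ((-½ - 2*4)/(-10))*(1/571) = -(-½ - 8)/10*(1/571) = -⅒*(-17/2)*(1/571) = (17/20)*(1/571) = 17/11420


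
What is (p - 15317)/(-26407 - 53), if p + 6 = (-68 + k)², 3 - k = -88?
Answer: 7397/13230 ≈ 0.55911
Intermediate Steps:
k = 91 (k = 3 - 1*(-88) = 3 + 88 = 91)
p = 523 (p = -6 + (-68 + 91)² = -6 + 23² = -6 + 529 = 523)
(p - 15317)/(-26407 - 53) = (523 - 15317)/(-26407 - 53) = -14794/(-26460) = -14794*(-1/26460) = 7397/13230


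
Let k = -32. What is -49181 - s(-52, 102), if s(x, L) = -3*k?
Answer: -49277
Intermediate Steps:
s(x, L) = 96 (s(x, L) = -3*(-32) = 96)
-49181 - s(-52, 102) = -49181 - 1*96 = -49181 - 96 = -49277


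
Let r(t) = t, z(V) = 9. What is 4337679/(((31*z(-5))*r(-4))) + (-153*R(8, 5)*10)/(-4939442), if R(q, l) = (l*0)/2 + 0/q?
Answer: -1445893/372 ≈ -3886.8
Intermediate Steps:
R(q, l) = 0 (R(q, l) = 0*(½) + 0 = 0 + 0 = 0)
4337679/(((31*z(-5))*r(-4))) + (-153*R(8, 5)*10)/(-4939442) = 4337679/(((31*9)*(-4))) + (-153*0*10)/(-4939442) = 4337679/((279*(-4))) + (0*10)*(-1/4939442) = 4337679/(-1116) + 0*(-1/4939442) = 4337679*(-1/1116) + 0 = -1445893/372 + 0 = -1445893/372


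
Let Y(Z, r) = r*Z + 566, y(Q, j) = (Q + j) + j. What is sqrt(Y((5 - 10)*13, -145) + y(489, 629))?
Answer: sqrt(11738) ≈ 108.34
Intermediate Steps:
y(Q, j) = Q + 2*j
Y(Z, r) = 566 + Z*r (Y(Z, r) = Z*r + 566 = 566 + Z*r)
sqrt(Y((5 - 10)*13, -145) + y(489, 629)) = sqrt((566 + ((5 - 10)*13)*(-145)) + (489 + 2*629)) = sqrt((566 - 5*13*(-145)) + (489 + 1258)) = sqrt((566 - 65*(-145)) + 1747) = sqrt((566 + 9425) + 1747) = sqrt(9991 + 1747) = sqrt(11738)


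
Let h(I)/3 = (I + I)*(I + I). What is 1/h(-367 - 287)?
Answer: 1/5132592 ≈ 1.9483e-7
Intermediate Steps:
h(I) = 12*I² (h(I) = 3*((I + I)*(I + I)) = 3*((2*I)*(2*I)) = 3*(4*I²) = 12*I²)
1/h(-367 - 287) = 1/(12*(-367 - 287)²) = 1/(12*(-654)²) = 1/(12*427716) = 1/5132592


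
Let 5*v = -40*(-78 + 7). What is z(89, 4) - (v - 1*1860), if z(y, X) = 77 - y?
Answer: 1280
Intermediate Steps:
v = 568 (v = (-40*(-78 + 7))/5 = (-40*(-71))/5 = (⅕)*2840 = 568)
z(89, 4) - (v - 1*1860) = (77 - 1*89) - (568 - 1*1860) = (77 - 89) - (568 - 1860) = -12 - 1*(-1292) = -12 + 1292 = 1280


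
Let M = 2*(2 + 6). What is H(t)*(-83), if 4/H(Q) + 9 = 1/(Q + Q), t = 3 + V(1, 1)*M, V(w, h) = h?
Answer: 12616/341 ≈ 36.997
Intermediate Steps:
M = 16 (M = 2*8 = 16)
t = 19 (t = 3 + 1*16 = 3 + 16 = 19)
H(Q) = 4/(-9 + 1/(2*Q)) (H(Q) = 4/(-9 + 1/(Q + Q)) = 4/(-9 + 1/(2*Q)))
H(t)*(-83) = -8*19/(-1 + 18*19)*(-83) = -8*19/(-1 + 342)*(-83) = -8*19/341*(-83) = -8*19*1/341*(-83) = -152/341*(-83) = 12616/341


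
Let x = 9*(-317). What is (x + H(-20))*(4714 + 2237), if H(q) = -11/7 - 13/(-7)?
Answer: -19829217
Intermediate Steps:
x = -2853
H(q) = 2/7 (H(q) = -11*1/7 - 13*(-1/7) = -11/7 + 13/7 = 2/7)
(x + H(-20))*(4714 + 2237) = (-2853 + 2/7)*(4714 + 2237) = -19969/7*6951 = -19829217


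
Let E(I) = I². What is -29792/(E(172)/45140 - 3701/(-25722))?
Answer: -1235400909120/33143671 ≈ -37274.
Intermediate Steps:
-29792/(E(172)/45140 - 3701/(-25722)) = -29792/(172²/45140 - 3701/(-25722)) = -29792/(29584*(1/45140) - 3701*(-1/25722)) = -29792/(7396/11285 + 3701/25722) = -29792/232005697/290272770 = -29792*290272770/232005697 = -1235400909120/33143671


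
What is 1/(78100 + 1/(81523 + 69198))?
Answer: 150721/11771310101 ≈ 1.2804e-5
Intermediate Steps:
1/(78100 + 1/(81523 + 69198)) = 1/(78100 + 1/150721) = 1/(11771310101/150721) = 150721/11771310101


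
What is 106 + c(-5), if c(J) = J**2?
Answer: 131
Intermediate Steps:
106 + c(-5) = 106 + (-5)**2 = 106 + 25 = 131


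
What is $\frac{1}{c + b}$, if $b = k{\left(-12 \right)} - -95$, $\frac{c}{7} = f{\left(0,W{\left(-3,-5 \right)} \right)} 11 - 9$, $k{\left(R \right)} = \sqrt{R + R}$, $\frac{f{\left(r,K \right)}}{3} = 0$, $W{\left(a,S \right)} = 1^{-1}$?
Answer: $\frac{4}{131} - \frac{i \sqrt{6}}{524} \approx 0.030534 - 0.0046746 i$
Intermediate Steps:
$W{\left(a,S \right)} = 1$
$f{\left(r,K \right)} = 0$ ($f{\left(r,K \right)} = 3 \cdot 0 = 0$)
$k{\left(R \right)} = \sqrt{2} \sqrt{R}$ ($k{\left(R \right)} = \sqrt{2 R} = \sqrt{2} \sqrt{R}$)
$c = -63$ ($c = 7 \left(0 \cdot 11 - 9\right) = 7 \left(0 - 9\right) = 7 \left(-9\right) = -63$)
$b = 95 + 2 i \sqrt{6}$ ($b = \sqrt{2} \sqrt{-12} - -95 = \sqrt{2} \cdot 2 i \sqrt{3} + 95 = 2 i \sqrt{6} + 95 = 95 + 2 i \sqrt{6} \approx 95.0 + 4.899 i$)
$\frac{1}{c + b} = \frac{1}{-63 + \left(95 + 2 i \sqrt{6}\right)} = \frac{1}{32 + 2 i \sqrt{6}}$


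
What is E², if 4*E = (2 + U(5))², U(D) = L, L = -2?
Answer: 0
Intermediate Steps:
U(D) = -2
E = 0 (E = (2 - 2)²/4 = (¼)*0² = (¼)*0 = 0)
E² = 0² = 0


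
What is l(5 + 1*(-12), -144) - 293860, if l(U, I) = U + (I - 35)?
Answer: -294046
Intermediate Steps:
l(U, I) = -35 + I + U (l(U, I) = U + (-35 + I) = -35 + I + U)
l(5 + 1*(-12), -144) - 293860 = (-35 - 144 + (5 + 1*(-12))) - 293860 = (-35 - 144 + (5 - 12)) - 293860 = (-35 - 144 - 7) - 293860 = -186 - 293860 = -294046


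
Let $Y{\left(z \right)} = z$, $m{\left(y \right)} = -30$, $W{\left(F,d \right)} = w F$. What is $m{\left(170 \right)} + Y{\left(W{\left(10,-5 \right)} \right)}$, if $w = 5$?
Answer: $20$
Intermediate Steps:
$W{\left(F,d \right)} = 5 F$
$m{\left(170 \right)} + Y{\left(W{\left(10,-5 \right)} \right)} = -30 + 5 \cdot 10 = -30 + 50 = 20$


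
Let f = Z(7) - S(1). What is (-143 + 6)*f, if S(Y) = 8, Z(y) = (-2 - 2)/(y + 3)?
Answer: 5754/5 ≈ 1150.8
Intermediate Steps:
Z(y) = -4/(3 + y)
f = -42/5 (f = -4/(3 + 7) - 1*8 = -4/10 - 8 = -4*⅒ - 8 = -⅖ - 8 = -42/5 ≈ -8.4000)
(-143 + 6)*f = (-143 + 6)*(-42/5) = -137*(-42/5) = 5754/5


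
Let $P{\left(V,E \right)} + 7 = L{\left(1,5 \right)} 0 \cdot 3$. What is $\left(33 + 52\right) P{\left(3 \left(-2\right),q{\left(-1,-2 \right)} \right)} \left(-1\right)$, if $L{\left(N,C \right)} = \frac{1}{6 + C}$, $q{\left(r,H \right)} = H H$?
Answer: $595$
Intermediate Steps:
$q{\left(r,H \right)} = H^{2}$
$P{\left(V,E \right)} = -7$ ($P{\left(V,E \right)} = -7 + \frac{1}{6 + 5} \cdot 0 \cdot 3 = -7 + \frac{1}{11} \cdot 0 \cdot 3 = -7 + 0 \cdot 3 = -7 + 0 = -7$)
$\left(33 + 52\right) P{\left(3 \left(-2\right),q{\left(-1,-2 \right)} \right)} \left(-1\right) = \left(33 + 52\right) \left(\left(-7\right) \left(-1\right)\right) = 85 \cdot 7 = 595$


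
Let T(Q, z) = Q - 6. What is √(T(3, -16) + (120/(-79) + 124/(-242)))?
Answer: I*√3799505/869 ≈ 2.2431*I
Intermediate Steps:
T(Q, z) = -6 + Q
√(T(3, -16) + (120/(-79) + 124/(-242))) = √((-6 + 3) + (120/(-79) + 124/(-242))) = √(-3 + (120*(-1/79) + 124*(-1/242))) = √(-3 + (-120/79 - 62/121)) = √(-3 - 19418/9559) = √(-48095/9559) = I*√3799505/869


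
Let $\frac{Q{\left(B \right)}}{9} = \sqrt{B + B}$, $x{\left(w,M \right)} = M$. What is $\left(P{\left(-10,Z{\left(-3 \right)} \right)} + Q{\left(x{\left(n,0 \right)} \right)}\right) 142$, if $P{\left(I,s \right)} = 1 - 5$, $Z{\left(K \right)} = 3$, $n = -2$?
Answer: $-568$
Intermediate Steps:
$Q{\left(B \right)} = 9 \sqrt{2} \sqrt{B}$ ($Q{\left(B \right)} = 9 \sqrt{B + B} = 9 \sqrt{2 B} = 9 \sqrt{2} \sqrt{B}$)
$P{\left(I,s \right)} = -4$ ($P{\left(I,s \right)} = 1 - 5 = -4$)
$\left(P{\left(-10,Z{\left(-3 \right)} \right)} + Q{\left(x{\left(n,0 \right)} \right)}\right) 142 = \left(-4 + 9 \sqrt{2} \sqrt{0}\right) 142 = \left(-4 + 9 \sqrt{2} \cdot 0\right) 142 = \left(-4 + 0\right) 142 = \left(-4\right) 142 = -568$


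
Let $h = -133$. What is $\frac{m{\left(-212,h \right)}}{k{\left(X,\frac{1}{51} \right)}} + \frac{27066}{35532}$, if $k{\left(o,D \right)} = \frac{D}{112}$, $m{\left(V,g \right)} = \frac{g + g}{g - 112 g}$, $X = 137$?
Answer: $- \frac{22384069}{219114} \approx -102.16$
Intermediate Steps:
$m{\left(V,g \right)} = - \frac{2}{111}$ ($m{\left(V,g \right)} = \frac{2 g}{\left(-111\right) g} = 2 g \left(- \frac{1}{111 g}\right) = - \frac{2}{111}$)
$k{\left(o,D \right)} = \frac{D}{112}$ ($k{\left(o,D \right)} = D \frac{1}{112} = \frac{D}{112}$)
$\frac{m{\left(-212,h \right)}}{k{\left(X,\frac{1}{51} \right)}} + \frac{27066}{35532} = - \frac{2}{111 \frac{1}{112 \cdot 51}} + \frac{27066}{35532} = - \frac{2}{111 \cdot \frac{1}{112} \cdot \frac{1}{51}} + 27066 \cdot \frac{1}{35532} = - \frac{2 \frac{1}{\frac{1}{5712}}}{111} + \frac{4511}{5922} = \left(- \frac{2}{111}\right) 5712 + \frac{4511}{5922} = - \frac{3808}{37} + \frac{4511}{5922} = - \frac{22384069}{219114}$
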